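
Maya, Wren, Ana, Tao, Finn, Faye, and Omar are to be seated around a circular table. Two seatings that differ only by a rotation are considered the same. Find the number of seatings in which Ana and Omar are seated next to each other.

240

Glue Ana and Omar into a block (2 internal orders). Seating 6 units around a circle gives (5)! arrangements.
So 2 × (5)! = 2 × 120 = 240.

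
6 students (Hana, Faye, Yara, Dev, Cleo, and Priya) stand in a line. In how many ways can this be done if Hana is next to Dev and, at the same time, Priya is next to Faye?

Treat {Hana,Dev} as one block (2 orders) and {Priya,Faye} as another (2 orders).
That leaves 4 units to arrange: 2 × 2 × 4! = 4 × 24 = 96.

96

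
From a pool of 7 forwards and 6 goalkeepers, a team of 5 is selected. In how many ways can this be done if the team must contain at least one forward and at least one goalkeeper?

1260

Unrestricted: C(13,5) = 1287 ways to pick any 5 of the 13.
Selections missing a whole group: no forwards → C(6,5) = 6; no goalkeepers → C(7,5) = 21.
Both groups omitted at once is impossible, so 1287 − 27 = 1260.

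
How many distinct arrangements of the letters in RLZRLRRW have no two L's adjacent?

630

There are 8!/(4!·2!) = 840 arrangements of RLZRLRRW in total.
Arrangements with the L's together: treat LL as one letter, giving (7)!/(4!) = 210.
Subtracting, 840 − 210 = 630 arrangements keep the L's apart.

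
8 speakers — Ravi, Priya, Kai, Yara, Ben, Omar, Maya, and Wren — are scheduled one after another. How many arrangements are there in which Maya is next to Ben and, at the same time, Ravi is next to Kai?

Treat {Maya,Ben} as one block (2 orders) and {Ravi,Kai} as another (2 orders).
That leaves 6 units to arrange: 2 × 2 × 6! = 4 × 720 = 2880.

2880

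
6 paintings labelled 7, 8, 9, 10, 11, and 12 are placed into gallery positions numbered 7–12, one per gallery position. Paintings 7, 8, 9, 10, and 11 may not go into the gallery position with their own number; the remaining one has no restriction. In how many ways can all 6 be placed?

309

Let Aᵢ (for 7 ≤ i ≤ 11) be the placements that put painting i in its forbidden gallery position. Any j of these fix j positions, leaving (6−j)! ways to fill the rest, and there are C(5,j) ways to pick which j.
By inclusion–exclusion, the number of valid placements is Σ_{j=0}^{5} (−1)^j C(5,j)·(6−j)!.
Computing: 720 − 600 + 240 − 60 + 10 − 1 = 309.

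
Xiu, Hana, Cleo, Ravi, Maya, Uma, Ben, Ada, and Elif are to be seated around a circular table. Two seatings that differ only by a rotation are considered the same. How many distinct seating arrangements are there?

Seat Xiu anywhere (absorbing the rotational symmetry), then permute the other 8: (8)! = 40320.

40320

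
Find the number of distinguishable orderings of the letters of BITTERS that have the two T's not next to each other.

There are 7!/(2!) = 2520 arrangements of BITTERS in total.
If the two T's are adjacent, glue them into one block, leaving 6 items to arrange: (6)! = 720 ways.
Hence 2520 − 720 = 1800.

1800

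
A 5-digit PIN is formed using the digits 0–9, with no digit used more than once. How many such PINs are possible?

This is a permutation of 5 out of 10: P(10,5) = 10!/5!.
That product is 10 × 9 × 8 × 7 × 6 = 30240.

30240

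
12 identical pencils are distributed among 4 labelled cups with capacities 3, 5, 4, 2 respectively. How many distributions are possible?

By stars and bars, unrestricted non-negative solutions to x_1+…+x_4 = 12 number C(12+3,3) = 455.
Subtract solutions that violate a single cap (substitute x_i' = x_i − (cap_i+1)): x_1 ≥ 4 gives C(11,3) = 165; x_2 ≥ 6 gives C(9,3) = 84; x_3 ≥ 5 gives C(10,3) = 120; x_4 ≥ 3 gives C(12,3) = 220. Together 589.
Add back pairs where two caps are both exceeded: 10 + 20 + 56 + 4 + 20 + 35 = 145.
Subtract triples: 0 + 0 + 1 + 0 = 1.
By inclusion–exclusion the count is 455 − 589 + 145 − 1 = 10.

10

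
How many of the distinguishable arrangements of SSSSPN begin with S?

20

Fix S in the first position and arrange the remaining 5 letters.
Those 5 letters have S appearing 3 times, giving (5)!/(3!) = 20.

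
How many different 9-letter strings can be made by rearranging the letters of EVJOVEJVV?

EVJOVEJVV has 9 letters with E appearing twice, J appearing twice, and V appearing 4 times.
Dividing 9! = 362880 by 4!·2!·2! = 96 for the repeated letters gives 3780.

3780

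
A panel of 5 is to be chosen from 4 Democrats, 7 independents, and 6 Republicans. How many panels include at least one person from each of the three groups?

Total 5-person selections from all 17: C(17,5) = 6188.
Selections missing a whole group: no Democrats → C(13,5) = 1287; no independents → C(10,5) = 252; no Republicans → C(11,5) = 462.
Add back selections omitting two groups (i.e. drawn from a single group): C(4,5) + C(7,5) + C(6,5) = 27.
By inclusion–exclusion: 6188 − 2001 + 27 = 4214.

4214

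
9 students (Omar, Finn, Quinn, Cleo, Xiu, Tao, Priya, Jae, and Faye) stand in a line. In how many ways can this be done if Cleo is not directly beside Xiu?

Of the 9! = 362880 arrangements, those with Cleo and Xiu adjacent number 2 × 8! = 80640 (treat the pair as a block with 2 internal orders).
Complementary counting: 362880 − 80640 = 282240.

282240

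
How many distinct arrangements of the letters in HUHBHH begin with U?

Fix U in the first position and arrange the remaining 5 letters.
Those 5 letters have H appearing 4 times, giving (5)!/(4!) = 5.

5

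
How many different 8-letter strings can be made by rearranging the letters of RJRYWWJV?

The 8 letters of RJRYWWJV have repeats: J appearing twice, R appearing twice, and W appearing twice.
Dividing 8! = 40320 by 2!·2!·2! = 8 for the repeated letters gives 5040.

5040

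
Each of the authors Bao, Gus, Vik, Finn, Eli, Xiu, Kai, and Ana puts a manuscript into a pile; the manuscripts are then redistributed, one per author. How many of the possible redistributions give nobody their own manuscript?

Count assignments avoiding every fixed point. For any j of the 8 authors fixed to their own manuscript, the other 8−j can be arranged in (8−j)! ways.
By inclusion–exclusion this is Σ_{j=0}^{8} (−1)^j C(8,j)·(8−j)!.
Computing: 40320 − 40320 + 20160 − 6720 + 1680 − 336 + 56 − 8 + 1 = 14833.

14833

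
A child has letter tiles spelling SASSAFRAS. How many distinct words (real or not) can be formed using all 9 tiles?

SASSAFRAS has 9 letters with A appearing 3 times and S appearing 4 times.
The number of distinct arrangements is 9!/(4!·3!) = 362880/144 = 2520.

2520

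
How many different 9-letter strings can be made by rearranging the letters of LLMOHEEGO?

45360

The 9 letters of LLMOHEEGO have repeats: E appearing twice, L appearing twice, and O appearing twice.
The number of distinct arrangements is 9!/(2!·2!·2!) = 362880/8 = 45360.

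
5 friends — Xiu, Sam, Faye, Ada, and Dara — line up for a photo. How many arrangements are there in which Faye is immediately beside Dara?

48

Place the 3 others and the Faye-Dara pair as 4 objects in a line; the pair has 2 internal arrangements.
That gives 2 × 4! = 2 × 24 = 48.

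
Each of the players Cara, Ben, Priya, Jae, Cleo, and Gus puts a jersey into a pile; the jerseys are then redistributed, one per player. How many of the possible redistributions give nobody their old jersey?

Let Aᵢ be the assignments in which player i gets their old jersey. We want the size of the complement of A₁∪…∪A_6.
By inclusion–exclusion this is Σ_{j=0}^{6} (−1)^j C(6,j)·(6−j)!.
Computing: 720 − 720 + 360 − 120 + 30 − 6 + 1 = 265.

265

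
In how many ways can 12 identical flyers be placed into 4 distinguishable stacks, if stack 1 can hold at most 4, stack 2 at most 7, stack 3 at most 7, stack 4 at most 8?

By stars and bars, unrestricted non-negative solutions to x_1+…+x_4 = 12 number C(12+3,3) = 455.
Subtract solutions that violate a single cap (substitute x_i' = x_i − (cap_i+1)): x_1 ≥ 5 gives C(10,3) = 120; x_2 ≥ 8 gives C(7,3) = 35; x_3 ≥ 8 gives C(7,3) = 35; x_4 ≥ 9 gives C(6,3) = 20. Together 210.
No two caps can be exceeded simultaneously, so the pair terms are all 0.
By inclusion–exclusion the count is 455 − 210 + 0 = 245.

245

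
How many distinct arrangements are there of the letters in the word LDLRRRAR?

LDLRRRAR has 8 letters with L appearing twice and R appearing 4 times.
The number of distinct arrangements is 8!/(4!·2!) = 40320/48 = 840.

840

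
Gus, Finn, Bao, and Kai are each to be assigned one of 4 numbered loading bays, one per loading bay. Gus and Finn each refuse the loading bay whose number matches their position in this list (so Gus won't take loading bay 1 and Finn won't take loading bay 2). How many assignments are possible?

Let Aᵢ (for i ∈ {1, 2}) be the placements that put person i in their forbidden loading bay. Any j of these fix j positions, leaving (4−j)! ways to fill the rest, and there are C(2,j) ways to pick which j.
By inclusion–exclusion, the number of valid placements is Σ_{j=0}^{2} (−1)^j C(2,j)·(4−j)!.
Computing: 24 − 12 + 2 = 14.

14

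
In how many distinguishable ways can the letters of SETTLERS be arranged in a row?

5040

The 8 letters of SETTLERS have repeats: E appearing twice, S appearing twice, and T appearing twice.
The number of distinct arrangements is 8!/(2!·2!·2!) = 40320/8 = 5040.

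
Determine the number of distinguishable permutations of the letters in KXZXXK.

60

The 6 letters of KXZXXK have repeats: K appearing twice and X appearing 3 times.
So there are 6! / (3!·2!) = 60 distinguishable arrangements.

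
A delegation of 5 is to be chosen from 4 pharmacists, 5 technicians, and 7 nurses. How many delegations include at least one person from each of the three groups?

Unrestricted: C(16,5) = 4368 ways to pick any 5 of the 16.
Selections missing a whole group: no pharmacists → C(12,5) = 792; no technicians → C(11,5) = 462; no nurses → C(9,5) = 126.
Add back selections omitting two groups (i.e. drawn from a single group): C(4,5) + C(5,5) + C(7,5) = 22.
By inclusion–exclusion: 4368 − 1380 + 22 = 3010.

3010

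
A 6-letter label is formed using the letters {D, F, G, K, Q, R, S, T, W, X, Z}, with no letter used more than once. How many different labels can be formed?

This is a permutation of 6 out of 11: P(11,6) = 11!/5!.
That product is 11 × 10 × 9 × 8 × 7 × 6 = 332640.

332640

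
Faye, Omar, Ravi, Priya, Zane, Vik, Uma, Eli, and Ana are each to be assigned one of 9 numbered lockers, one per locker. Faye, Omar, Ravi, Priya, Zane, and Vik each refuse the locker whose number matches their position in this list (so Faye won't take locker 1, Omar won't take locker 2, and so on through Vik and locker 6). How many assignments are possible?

183822

Let Aᵢ (for 1 ≤ i ≤ 6) be the placements that put person i in their forbidden locker. Any j of these fix j positions, leaving (9−j)! ways to fill the rest, and there are C(6,j) ways to pick which j.
By inclusion–exclusion, the number of valid placements is Σ_{j=0}^{6} (−1)^j C(6,j)·(9−j)!.
Computing: 362880 − 241920 + 75600 − 14400 + 1800 − 144 + 6 = 183822.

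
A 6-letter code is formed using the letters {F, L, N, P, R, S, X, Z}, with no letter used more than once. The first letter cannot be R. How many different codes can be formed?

The first letter has 8−1 = 7 choices (anything except R).
The remaining 5 letters are filled from the other 7 symbols without repetition: 7 × 6 × 5 × 4 × 3 = 2520.
Total: 7 × 2520 = 17640.

17640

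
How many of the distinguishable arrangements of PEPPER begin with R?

10

Fix R in the first position and arrange the remaining 5 letters.
Those 5 letters have E appearing twice and P appearing 3 times, giving (5)!/(3!·2!) = 10.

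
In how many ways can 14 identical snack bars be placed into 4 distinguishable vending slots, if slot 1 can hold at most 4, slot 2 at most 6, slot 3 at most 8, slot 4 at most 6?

186

Ignoring the caps, the number of non-negative solutions to x_1+…+x_4 = 14 is C(17,3) = 680.
Subtract solutions that violate a single cap (substitute x_i' = x_i − (cap_i+1)): x_1 ≥ 5 gives C(12,3) = 220; x_2 ≥ 7 gives C(10,3) = 120; x_3 ≥ 9 gives C(8,3) = 56; x_4 ≥ 7 gives C(10,3) = 120. Together 516.
Add back pairs where two caps are both exceeded: 10 + 1 + 10 + 0 + 1 + 0 = 22.
By inclusion–exclusion the count is 680 − 516 + 22 = 186.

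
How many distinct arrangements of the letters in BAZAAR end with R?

Fix R in the last position and arrange the remaining 5 letters.
Those 5 letters have A appearing 3 times, giving (5)!/(3!) = 20.

20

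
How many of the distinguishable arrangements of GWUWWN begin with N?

With the first slot taken by N, it remains to arrange the other 5 letters (GWUWW).
Those 5 letters have W appearing 3 times, giving (5)!/(3!) = 20.

20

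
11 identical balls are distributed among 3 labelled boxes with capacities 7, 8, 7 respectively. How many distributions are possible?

Without the upper bounds there are C(13,2) = 78 ways to split 11 among 3 boxes.
Subtract solutions that violate a single cap (substitute x_i' = x_i − (cap_i+1)): x_1 ≥ 8 gives C(5,2) = 10; x_2 ≥ 9 gives C(4,2) = 6; x_3 ≥ 8 gives C(5,2) = 10. Together 26.
No two caps can be exceeded simultaneously, so the pair terms are all 0.
By inclusion–exclusion the count is 78 − 26 + 0 = 52.

52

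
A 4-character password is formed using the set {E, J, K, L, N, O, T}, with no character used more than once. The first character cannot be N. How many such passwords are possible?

The first character has 7−1 = 6 choices (anything except N).
The remaining 3 characters are filled from the other 6 symbols without repetition: 6 × 5 × 4 = 120.
Total: 6 × 120 = 720.

720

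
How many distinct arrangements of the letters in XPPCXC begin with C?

30

Fix C in the first position and arrange the remaining 5 letters.
Those 5 letters have P appearing twice and X appearing twice, giving (5)!/(2!·2!) = 30.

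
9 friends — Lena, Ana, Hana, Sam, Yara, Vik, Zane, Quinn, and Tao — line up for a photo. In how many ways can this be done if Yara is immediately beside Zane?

80640

Place the 7 others and the Yara-Zane pair as 8 objects in a line; the pair has 2 internal arrangements.
That gives 2 × 8! = 2 × 40320 = 80640.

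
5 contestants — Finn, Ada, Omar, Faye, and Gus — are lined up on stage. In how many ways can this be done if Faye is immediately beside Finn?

48

Glue Faye and Finn into one block (2 internal orders), leaving 4 units to arrange in a row.
That gives 2 × 4! = 2 × 24 = 48.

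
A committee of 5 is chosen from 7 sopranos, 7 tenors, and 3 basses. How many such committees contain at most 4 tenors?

6167

Split by how many tenors are chosen (0 through 4).
Sum: C(7,0)·C(10,5) + C(7,1)·C(10,4) + C(7,2)·C(10,3) + C(7,3)·C(10,2) + C(7,4)·C(10,1) = 252 + 1470 + 2520 + 1575 + 350 = 6167.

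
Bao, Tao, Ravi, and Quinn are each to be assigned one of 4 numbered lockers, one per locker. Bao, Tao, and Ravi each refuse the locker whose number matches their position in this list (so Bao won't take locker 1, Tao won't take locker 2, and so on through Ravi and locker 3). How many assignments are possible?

Let Aᵢ (for i ∈ {1, 2, 3}) be the placements that put person i in their forbidden locker. Any j of these fix j positions, leaving (4−j)! ways to fill the rest, and there are C(3,j) ways to pick which j.
By inclusion–exclusion, the number of valid placements is Σ_{j=0}^{3} (−1)^j C(3,j)·(4−j)!.
Computing: 24 − 18 + 6 − 1 = 11.

11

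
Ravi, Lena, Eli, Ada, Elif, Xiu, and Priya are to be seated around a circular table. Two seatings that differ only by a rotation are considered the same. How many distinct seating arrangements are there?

720

Fix one person's seat to break rotational symmetry; the remaining 6 people can be arranged in (6)! = 720 ways.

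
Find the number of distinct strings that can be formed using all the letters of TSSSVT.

60

The 6 letters of TSSSVT have repeats: S appearing 3 times and T appearing twice.
The number of distinct arrangements is 6!/(3!·2!) = 720/12 = 60.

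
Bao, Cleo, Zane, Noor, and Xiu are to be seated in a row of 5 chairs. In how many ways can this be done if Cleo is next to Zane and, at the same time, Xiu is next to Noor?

Treat {Cleo,Zane} as one block (2 orders) and {Xiu,Noor} as another (2 orders).
That leaves 3 units to arrange: 2 × 2 × 3! = 4 × 6 = 24.

24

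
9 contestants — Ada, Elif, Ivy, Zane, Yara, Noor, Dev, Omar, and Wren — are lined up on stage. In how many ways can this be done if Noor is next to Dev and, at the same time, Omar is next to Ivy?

Treat {Noor,Dev} as one block (2 orders) and {Omar,Ivy} as another (2 orders).
That leaves 7 units to arrange: 2 × 2 × 7! = 4 × 5040 = 20160.

20160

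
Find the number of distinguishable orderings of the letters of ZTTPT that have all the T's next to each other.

6

Treat the 3 copies of T as a single block. The multiset to arrange is then {TTT, P, Z}, 3 items in all.
All 3 items are distinct, so there are (3)! = 6 arrangements.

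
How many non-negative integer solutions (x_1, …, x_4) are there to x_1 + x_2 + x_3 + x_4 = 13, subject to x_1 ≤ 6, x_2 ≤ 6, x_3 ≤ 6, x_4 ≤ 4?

Ignoring the caps, the number of non-negative solutions to x_1+…+x_4 = 13 is C(16,3) = 560.
Subtract solutions that violate a single cap (substitute x_i' = x_i − (cap_i+1)): x_1 ≥ 7 gives C(9,3) = 84; x_2 ≥ 7 gives C(9,3) = 84; x_3 ≥ 7 gives C(9,3) = 84; x_4 ≥ 5 gives C(11,3) = 165. Together 417.
Add back pairs where two caps are both exceeded: 0 + 0 + 4 + 0 + 4 + 4 = 12.
By inclusion–exclusion the count is 560 − 417 + 12 = 155.

155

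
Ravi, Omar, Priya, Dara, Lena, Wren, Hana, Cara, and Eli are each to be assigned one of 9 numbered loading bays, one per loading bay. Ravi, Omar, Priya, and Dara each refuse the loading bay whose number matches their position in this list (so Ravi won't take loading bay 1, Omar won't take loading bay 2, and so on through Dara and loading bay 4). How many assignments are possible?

229080

Let Aᵢ (for 1 ≤ i ≤ 4) be the placements that put person i in their forbidden loading bay. Any j of these fix j positions, leaving (9−j)! ways to fill the rest, and there are C(4,j) ways to pick which j.
By inclusion–exclusion, the number of valid placements is Σ_{j=0}^{4} (−1)^j C(4,j)·(9−j)!.
Computing: 362880 − 161280 + 30240 − 2880 + 120 = 229080.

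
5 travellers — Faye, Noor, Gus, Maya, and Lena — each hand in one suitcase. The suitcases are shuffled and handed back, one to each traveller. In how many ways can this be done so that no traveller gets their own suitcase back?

Let Aᵢ be the assignments in which traveller i gets their own suitcase. We want the size of the complement of A₁∪…∪A_5.
By inclusion–exclusion this is Σ_{j=0}^{5} (−1)^j C(5,j)·(5−j)!.
Computing: 120 − 120 + 60 − 20 + 5 − 1 = 44.

44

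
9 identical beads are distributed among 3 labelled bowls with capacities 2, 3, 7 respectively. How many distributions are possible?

Without the upper bounds there are C(11,2) = 55 ways to split 9 among 3 bowls.
Subtract solutions that violate a single cap (substitute x_i' = x_i − (cap_i+1)): x_1 ≥ 3 gives C(8,2) = 28; x_2 ≥ 4 gives C(7,2) = 21; x_3 ≥ 8 gives C(3,2) = 3. Together 52.
Add back pairs where two caps are both exceeded: 6 + 0 + 0 = 6.
By inclusion–exclusion the count is 55 − 52 + 6 = 9.

9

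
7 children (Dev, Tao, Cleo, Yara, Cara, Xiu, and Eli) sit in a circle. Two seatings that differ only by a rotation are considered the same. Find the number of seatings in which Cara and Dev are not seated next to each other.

Without the restriction there are (6)! = 720 seatings.
Those with Cara next to Dev: fuse the pair into one unit and seat 6 units around a circle — 2·(5)! = 240.
Subtracting, 720 − 240 = 480.

480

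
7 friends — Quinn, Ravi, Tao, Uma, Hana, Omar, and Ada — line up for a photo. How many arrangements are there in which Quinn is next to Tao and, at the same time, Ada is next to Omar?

Treat {Quinn,Tao} as one block (2 orders) and {Ada,Omar} as another (2 orders).
That leaves 5 units to arrange: 2 × 2 × 5! = 4 × 120 = 480.

480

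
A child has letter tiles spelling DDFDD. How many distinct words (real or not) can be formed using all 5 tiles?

5

The 5 letters of DDFDD have repeats: D appearing 4 times.
Dividing 5! = 120 by 4! = 24 for the repeated letters gives 5.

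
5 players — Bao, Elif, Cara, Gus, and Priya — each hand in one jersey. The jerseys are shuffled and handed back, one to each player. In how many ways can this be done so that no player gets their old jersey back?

44

Count assignments avoiding every fixed point. For any j of the 5 players fixed to their old jersey, the other 5−j can be arranged in (5−j)! ways.
By inclusion–exclusion this is Σ_{j=0}^{5} (−1)^j C(5,j)·(5−j)!.
Computing: 120 − 120 + 60 − 20 + 5 − 1 = 44.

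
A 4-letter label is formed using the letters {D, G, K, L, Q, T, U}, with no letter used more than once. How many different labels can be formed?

840

This is a permutation of 4 out of 7: P(7,4) = 7!/3!.
That product is 7 × 6 × 5 × 4 = 840.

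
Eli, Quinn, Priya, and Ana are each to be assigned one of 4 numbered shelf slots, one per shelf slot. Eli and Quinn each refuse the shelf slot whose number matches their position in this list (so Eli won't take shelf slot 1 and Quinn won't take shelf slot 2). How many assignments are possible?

14

Let Aᵢ (for i ∈ {1, 2}) be the placements that put person i in their forbidden shelf slot. Any j of these fix j positions, leaving (4−j)! ways to fill the rest, and there are C(2,j) ways to pick which j.
By inclusion–exclusion, the number of valid placements is Σ_{j=0}^{2} (−1)^j C(2,j)·(4−j)!.
Computing: 24 − 12 + 2 = 14.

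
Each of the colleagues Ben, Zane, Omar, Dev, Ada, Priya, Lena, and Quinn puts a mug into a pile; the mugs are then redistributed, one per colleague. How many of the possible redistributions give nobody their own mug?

14833

Let Aᵢ be the assignments in which colleague i gets their own mug. We want the size of the complement of A₁∪…∪A_8.
By inclusion–exclusion this is Σ_{j=0}^{8} (−1)^j C(8,j)·(8−j)!.
Computing: 40320 − 40320 + 20160 − 6720 + 1680 − 336 + 56 − 8 + 1 = 14833.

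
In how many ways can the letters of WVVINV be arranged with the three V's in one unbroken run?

Treat the 3 copies of V as a single block. The multiset to arrange is then {VVV, I, N, W}, 4 items in all.
All 4 items are distinct, so there are (4)! = 24 arrangements.

24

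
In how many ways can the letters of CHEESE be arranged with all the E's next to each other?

24

Treat the 3 copies of E as a single block. The multiset to arrange is then {EEE, C, H, S}, 4 items in all.
All 4 items are distinct, so there are (4)! = 24 arrangements.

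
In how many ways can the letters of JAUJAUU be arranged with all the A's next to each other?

Treat the 2 copies of A as a single block. The multiset to arrange is then {AA, J, J, U, U, U}, 6 items in all.
That gives (6)!/(3!·2!) = 60 arrangements.

60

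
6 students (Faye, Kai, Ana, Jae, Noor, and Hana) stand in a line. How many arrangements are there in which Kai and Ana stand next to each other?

240

Treat {Kai, Ana} as a single unit. There are 5 units to order, and the pair itself can be ordered 2 ways.
That gives 2 × 5! = 2 × 120 = 240.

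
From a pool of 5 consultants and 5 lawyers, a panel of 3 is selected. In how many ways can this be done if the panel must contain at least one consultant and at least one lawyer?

100

Total 3-person selections from all 10: C(10,3) = 120.
Selections missing a whole group: no consultants → C(5,3) = 10; no lawyers → C(5,3) = 10.
Both groups omitted at once is impossible, so 120 − 20 = 100.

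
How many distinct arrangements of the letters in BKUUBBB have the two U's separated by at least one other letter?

75

There are 7!/(4!·2!) = 105 arrangements of BKUUBBB in total.
If the two U's are adjacent, glue them into one block, leaving 6 items to arrange: (6)!/(4!) = 30 ways.
Subtracting, 105 − 30 = 75 arrangements keep the U's apart.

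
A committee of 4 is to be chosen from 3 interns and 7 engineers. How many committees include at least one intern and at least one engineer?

175

Unrestricted: C(10,4) = 210 ways to pick any 4 of the 10.
Selections missing a whole group: no interns → C(7,4) = 35; no engineers → C(3,4) = 0.
Both groups omitted at once is impossible, so 210 − 35 = 175.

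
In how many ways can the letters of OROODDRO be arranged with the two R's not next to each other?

There are 8!/(4!·2!·2!) = 420 arrangements of OROODDRO in total.
Arrangements with the R's together: treat RR as one letter, giving (7)!/(4!·2!) = 105.
Hence 420 − 105 = 315.

315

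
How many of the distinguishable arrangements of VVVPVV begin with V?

5

Fix V in the first position and arrange the remaining 5 letters.
Those 5 letters have V appearing 4 times, giving (5)!/(4!) = 5.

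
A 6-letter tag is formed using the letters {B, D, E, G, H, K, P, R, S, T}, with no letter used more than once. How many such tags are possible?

151200

Choose and order 6 of the 10 symbols: the first letter has 10 options, the next 9, and so on down to 5.
10 × 9 × 8 × 7 × 6 × 5 = 151200.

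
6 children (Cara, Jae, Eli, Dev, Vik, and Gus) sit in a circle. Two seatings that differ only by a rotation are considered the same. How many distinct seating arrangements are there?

120

Seat Cara anywhere (absorbing the rotational symmetry), then permute the other 5: (5)! = 120.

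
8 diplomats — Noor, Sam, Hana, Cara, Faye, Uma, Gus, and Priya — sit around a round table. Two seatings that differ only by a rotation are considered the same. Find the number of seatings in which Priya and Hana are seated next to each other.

1440

Treat {Priya, Hana} as one unit (2 internal orders) and seat the resulting 7 units around the table: (6)! circular arrangements.
So 2 × (6)! = 2 × 720 = 1440.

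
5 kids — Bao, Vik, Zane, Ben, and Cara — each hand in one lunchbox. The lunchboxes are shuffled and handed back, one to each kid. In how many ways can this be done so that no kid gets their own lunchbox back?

Let Aᵢ be the assignments in which kid i gets their own lunchbox. We want the size of the complement of A₁∪…∪A_5.
By inclusion–exclusion this is Σ_{j=0}^{5} (−1)^j C(5,j)·(5−j)!.
Computing: 120 − 120 + 60 − 20 + 5 − 1 = 44.

44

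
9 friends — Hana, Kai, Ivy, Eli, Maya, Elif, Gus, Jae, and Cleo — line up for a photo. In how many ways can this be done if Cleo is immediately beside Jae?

80640

Glue Cleo and Jae into one block (2 internal orders), leaving 8 units to arrange in a row.
That gives 2 × 8! = 2 × 40320 = 80640.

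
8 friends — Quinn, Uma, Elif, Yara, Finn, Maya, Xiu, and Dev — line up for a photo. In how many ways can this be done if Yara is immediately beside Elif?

10080

Place the 6 others and the Yara-Elif pair as 7 objects in a line; the pair has 2 internal arrangements.
So the count is 2·(7)! = 10080.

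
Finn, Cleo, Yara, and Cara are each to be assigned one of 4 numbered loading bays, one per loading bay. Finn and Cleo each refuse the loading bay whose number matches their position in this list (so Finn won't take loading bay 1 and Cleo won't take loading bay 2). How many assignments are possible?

14

Let Aᵢ (for i ∈ {1, 2}) be the placements that put person i in their forbidden loading bay. Any j of these fix j positions, leaving (4−j)! ways to fill the rest, and there are C(2,j) ways to pick which j.
By inclusion–exclusion, the number of valid placements is Σ_{j=0}^{2} (−1)^j C(2,j)·(4−j)!.
Computing: 24 − 12 + 2 = 14.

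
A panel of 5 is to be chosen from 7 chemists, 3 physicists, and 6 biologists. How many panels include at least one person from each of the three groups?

With no constraint there are C(16,5) = 4368 possible selections.
Subtract selections that omit an entire group: no chemists → C(9,5) = 126; no physicists → C(13,5) = 1287; no biologists → C(10,5) = 252.
Add back selections omitting two groups (i.e. drawn from a single group): C(7,5) + C(3,5) + C(6,5) = 27.
By inclusion–exclusion: 4368 − 1665 + 27 = 2730.

2730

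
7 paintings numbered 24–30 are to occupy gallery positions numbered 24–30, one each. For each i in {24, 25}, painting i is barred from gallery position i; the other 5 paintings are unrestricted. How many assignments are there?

3720

Let Aᵢ (for i ∈ {24, 25}) be the placements that put painting i in its forbidden gallery position. Any j of these fix j positions, leaving (7−j)! ways to fill the rest, and there are C(2,j) ways to pick which j.
By inclusion–exclusion, the number of valid placements is Σ_{j=0}^{2} (−1)^j C(2,j)·(7−j)!.
Computing: 5040 − 1440 + 120 = 3720.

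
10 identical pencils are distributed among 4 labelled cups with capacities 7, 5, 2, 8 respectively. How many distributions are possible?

121

By stars and bars, unrestricted non-negative solutions to x_1+…+x_4 = 10 number C(10+3,3) = 286.
Subtract solutions that violate a single cap (substitute x_i' = x_i − (cap_i+1)): x_1 ≥ 8 gives C(5,3) = 10; x_2 ≥ 6 gives C(7,3) = 35; x_3 ≥ 3 gives C(10,3) = 120; x_4 ≥ 9 gives C(4,3) = 4. Together 169.
Add back pairs where two caps are both exceeded: 0 + 0 + 0 + 4 + 0 + 0 = 4.
By inclusion–exclusion the count is 286 − 169 + 4 = 121.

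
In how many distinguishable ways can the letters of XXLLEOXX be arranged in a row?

840

The 8 letters of XXLLEOXX have repeats: L appearing twice and X appearing 4 times.
Dividing 8! = 40320 by 4!·2! = 48 for the repeated letters gives 840.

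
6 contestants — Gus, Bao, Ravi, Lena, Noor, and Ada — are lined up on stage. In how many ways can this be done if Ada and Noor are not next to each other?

480

Of the 6! = 720 arrangements, those with Ada and Noor adjacent number 2 × 5! = 240 (treat the pair as a block with 2 internal orders).
So 720 − 240 = 480 arrangements keep them apart.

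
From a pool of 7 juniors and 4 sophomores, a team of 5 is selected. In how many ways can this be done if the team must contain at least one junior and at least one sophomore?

441

Unrestricted: C(11,5) = 462 ways to pick any 5 of the 11.
Selections missing a whole group: no juniors → C(4,5) = 0; no sophomores → C(7,5) = 21.
Both groups omitted at once is impossible, so 462 − 21 = 441.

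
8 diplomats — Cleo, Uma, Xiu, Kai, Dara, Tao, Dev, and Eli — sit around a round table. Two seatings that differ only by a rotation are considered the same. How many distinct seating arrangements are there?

Seat Cleo anywhere (absorbing the rotational symmetry), then permute the other 7: (7)! = 5040.

5040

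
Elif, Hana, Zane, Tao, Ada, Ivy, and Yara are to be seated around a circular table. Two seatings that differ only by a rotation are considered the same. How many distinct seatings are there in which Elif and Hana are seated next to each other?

240

Glue Elif and Hana into a block (2 internal orders). Seating 6 units around a circle gives (5)! arrangements.
So 2 × (5)! = 2 × 120 = 240.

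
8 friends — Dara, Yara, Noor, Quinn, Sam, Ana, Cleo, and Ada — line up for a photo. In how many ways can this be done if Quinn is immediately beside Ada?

10080

Treat {Quinn, Ada} as a single unit. There are 7 units to order, and the pair itself can be ordered 2 ways.
That gives 2 × 7! = 2 × 5040 = 10080.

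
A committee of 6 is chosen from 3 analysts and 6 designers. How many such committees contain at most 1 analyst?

Split by how many analysts are chosen (0 through 1).
Sum: C(3,0)·C(6,6) + C(3,1)·C(6,5) = 1 + 18 = 19.

19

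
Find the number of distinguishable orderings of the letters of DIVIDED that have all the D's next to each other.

Treat the 3 copies of D as a single block. The multiset to arrange is then {DDD, E, I, I, V}, 5 items in all.
That gives (5)!/(2!) = 60 arrangements.

60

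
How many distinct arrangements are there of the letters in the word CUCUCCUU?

Letter multiplicities in CUCUCCUU: C×4, U×4.
So there are 8! / (4!·4!) = 70 distinguishable arrangements.

70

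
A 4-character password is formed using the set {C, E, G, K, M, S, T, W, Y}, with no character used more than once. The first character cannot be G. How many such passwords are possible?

2688

The first character has 9−1 = 8 choices (anything except G).
The remaining 3 characters are filled from the other 8 symbols without repetition: 8 × 7 × 6 = 336.
Total: 8 × 336 = 2688.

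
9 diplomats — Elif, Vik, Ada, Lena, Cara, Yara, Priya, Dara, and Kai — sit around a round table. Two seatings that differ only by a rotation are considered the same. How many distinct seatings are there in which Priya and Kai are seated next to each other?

Glue Priya and Kai into a block (2 internal orders). Seating 8 units around a circle gives (7)! arrangements.
So 2 × (7)! = 2 × 5040 = 10080.

10080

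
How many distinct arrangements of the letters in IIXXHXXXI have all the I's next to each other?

Treat the 3 copies of I as a single block. The multiset to arrange is then {III, H, X, X, X, X, X}, 7 items in all.
That gives (7)!/(5!) = 42 arrangements.

42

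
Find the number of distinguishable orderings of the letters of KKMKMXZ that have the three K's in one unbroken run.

Treat the 3 copies of K as a single block. The multiset to arrange is then {KKK, M, M, X, Z}, 5 items in all.
That gives (5)!/(2!) = 60 arrangements.

60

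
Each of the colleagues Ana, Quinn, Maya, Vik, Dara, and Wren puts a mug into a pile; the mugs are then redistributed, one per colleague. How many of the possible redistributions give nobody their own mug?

265

Count assignments avoiding every fixed point. For any j of the 6 colleagues fixed to their own mug, the other 6−j can be arranged in (6−j)! ways.
By inclusion–exclusion this is Σ_{j=0}^{6} (−1)^j C(6,j)·(6−j)!.
Computing: 720 − 720 + 360 − 120 + 30 − 6 + 1 = 265.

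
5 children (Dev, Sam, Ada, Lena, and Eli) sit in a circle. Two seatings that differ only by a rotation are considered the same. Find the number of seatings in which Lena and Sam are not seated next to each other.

Without the restriction there are (4)! = 24 seatings.
Those with Lena next to Sam: fuse the pair into one unit and seat 4 units around a circle — 2·(3)! = 12.
Subtracting, 24 − 12 = 12.

12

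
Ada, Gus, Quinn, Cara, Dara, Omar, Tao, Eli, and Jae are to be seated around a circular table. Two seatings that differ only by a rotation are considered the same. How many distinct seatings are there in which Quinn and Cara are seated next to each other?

10080

Glue Quinn and Cara into a block (2 internal orders). Seating 8 units around a circle gives (7)! arrangements.
So 2 × (7)! = 2 × 5040 = 10080.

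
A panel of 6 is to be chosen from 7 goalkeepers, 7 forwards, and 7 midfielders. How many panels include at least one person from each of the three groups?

45276

Unrestricted: C(21,6) = 54264 ways to pick any 6 of the 21.
Selections missing a whole group: no goalkeepers → C(14,6) = 3003; no forwards → C(14,6) = 3003; no midfielders → C(14,6) = 3003.
Add back selections omitting two groups (i.e. drawn from a single group): C(7,6) + C(7,6) + C(7,6) = 21.
By inclusion–exclusion: 54264 − 9009 + 21 = 45276.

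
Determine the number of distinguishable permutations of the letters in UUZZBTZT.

UUZZBTZT has 8 letters with T appearing twice, U appearing twice, and Z appearing 3 times.
So there are 8! / (3!·2!·2!) = 1680 distinguishable arrangements.

1680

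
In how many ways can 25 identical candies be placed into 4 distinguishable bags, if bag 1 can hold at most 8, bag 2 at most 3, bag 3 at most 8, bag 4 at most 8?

Without the upper bounds there are C(28,3) = 3276 ways to split 25 among 4 bags.
Subtract solutions that violate a single cap (substitute x_i' = x_i − (cap_i+1)): x_1 ≥ 9 gives C(19,3) = 969; x_2 ≥ 4 gives C(24,3) = 2024; x_3 ≥ 9 gives C(19,3) = 969; x_4 ≥ 9 gives C(19,3) = 969. Together 4931.
Add back pairs where two caps are both exceeded: 455 + 120 + 120 + 455 + 455 + 120 = 1725.
Subtract triples: 20 + 20 + 0 + 20 = 60.
By inclusion–exclusion the count is 3276 − 4931 + 1725 − 60 = 10.

10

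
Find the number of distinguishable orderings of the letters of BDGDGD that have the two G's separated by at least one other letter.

40

There are 6!/(3!·2!) = 60 arrangements of BDGDGD in total.
If the two G's are adjacent, glue them into one block, leaving 5 items to arrange: (5)!/(3!) = 20 ways.
Subtracting, 60 − 20 = 40 arrangements keep the G's apart.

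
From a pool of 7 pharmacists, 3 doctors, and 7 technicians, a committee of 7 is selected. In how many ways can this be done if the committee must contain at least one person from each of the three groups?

Unrestricted: C(17,7) = 19448 ways to pick any 7 of the 17.
Selections missing a whole group: no pharmacists → C(10,7) = 120; no doctors → C(14,7) = 3432; no technicians → C(10,7) = 120.
Add back selections omitting two groups (i.e. drawn from a single group): C(7,7) + C(3,7) + C(7,7) = 2.
By inclusion–exclusion: 19448 − 3672 + 2 = 15778.

15778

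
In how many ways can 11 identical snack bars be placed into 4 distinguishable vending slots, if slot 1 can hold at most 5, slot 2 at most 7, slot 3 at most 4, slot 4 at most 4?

126

Ignoring the caps, the number of non-negative solutions to x_1+…+x_4 = 11 is C(14,3) = 364.
Subtract solutions that violate a single cap (substitute x_i' = x_i − (cap_i+1)): x_1 ≥ 6 gives C(8,3) = 56; x_2 ≥ 8 gives C(6,3) = 20; x_3 ≥ 5 gives C(9,3) = 84; x_4 ≥ 5 gives C(9,3) = 84. Together 244.
Add back pairs where two caps are both exceeded: 0 + 1 + 1 + 0 + 0 + 4 = 6.
By inclusion–exclusion the count is 364 − 244 + 6 = 126.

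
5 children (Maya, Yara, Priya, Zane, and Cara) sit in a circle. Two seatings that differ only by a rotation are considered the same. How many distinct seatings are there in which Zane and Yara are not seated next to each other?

All circular seatings of 5 people number (4)! = 24.
Seatings with Zane beside Yara: treat them as a block with 2 internal orders, giving 2 × (3)! = 12.
Subtracting, 24 − 12 = 12.

12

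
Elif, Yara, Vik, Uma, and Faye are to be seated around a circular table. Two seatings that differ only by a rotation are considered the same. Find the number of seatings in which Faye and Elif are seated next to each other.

Glue Faye and Elif into a block (2 internal orders). Seating 4 units around a circle gives (3)! arrangements.
So 2 × (3)! = 2 × 6 = 12.

12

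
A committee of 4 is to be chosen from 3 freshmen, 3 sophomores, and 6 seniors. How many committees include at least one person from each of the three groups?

243

With no constraint there are C(12,4) = 495 possible selections.
Subtract selections that omit an entire group: no freshmen → C(9,4) = 126; no sophomores → C(9,4) = 126; no seniors → C(6,4) = 15.
Add back selections omitting two groups (i.e. drawn from a single group): C(3,4) + C(3,4) + C(6,4) = 15.
By inclusion–exclusion: 495 − 267 + 15 = 243.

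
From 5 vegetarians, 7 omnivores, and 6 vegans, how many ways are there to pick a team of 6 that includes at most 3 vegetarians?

Split by how many vegetarians are chosen (0 through 3).
Sum: C(5,0)·C(13,6) + C(5,1)·C(13,5) + C(5,2)·C(13,4) + C(5,3)·C(13,3) = 1716 + 6435 + 7150 + 2860 = 18161.

18161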